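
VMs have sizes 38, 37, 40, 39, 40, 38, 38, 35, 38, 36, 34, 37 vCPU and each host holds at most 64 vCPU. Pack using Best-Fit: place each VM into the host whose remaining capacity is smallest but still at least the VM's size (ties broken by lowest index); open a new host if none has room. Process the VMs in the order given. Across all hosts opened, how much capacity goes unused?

318

38 vCPU → host 1 (remaining 26 vCPU)
37 vCPU → host 2 (remaining 27 vCPU)
40 vCPU → host 3 (remaining 24 vCPU)
39 vCPU → host 4 (remaining 25 vCPU)
40 vCPU → host 5 (remaining 24 vCPU)
38 vCPU → host 6 (remaining 26 vCPU)
38 vCPU → host 7 (remaining 26 vCPU)
35 vCPU → host 8 (remaining 29 vCPU)
38 vCPU → host 9 (remaining 26 vCPU)
36 vCPU → host 10 (remaining 28 vCPU)
34 vCPU → host 11 (remaining 30 vCPU)
37 vCPU → host 12 (remaining 27 vCPU)
12 hosts × 64 vCPU = 768 vCPU; used 450 vCPU; unused 318 vCPU.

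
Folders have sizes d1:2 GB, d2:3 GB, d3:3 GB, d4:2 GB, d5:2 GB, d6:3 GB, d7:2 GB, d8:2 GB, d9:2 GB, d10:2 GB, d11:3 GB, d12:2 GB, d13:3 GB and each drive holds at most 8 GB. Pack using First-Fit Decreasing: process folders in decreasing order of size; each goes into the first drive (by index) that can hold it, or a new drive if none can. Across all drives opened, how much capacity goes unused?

1

Sorted descending: 3, 3, 3, 3, 3, 2, 2, 2, 2, 2, 2, 2, 2.
drive 1: place 3 GB, 5 GB left
drive 1: place 3 GB, 2 GB left
drive 2: place 3 GB, 5 GB left
drive 2: place 3 GB, 2 GB left
drive 3: place 3 GB, 5 GB left
drive 1: place 2 GB, 0 GB left
drive 2: place 2 GB, 0 GB left
drive 3: place 2 GB, 3 GB left
drive 3: place 2 GB, 1 GB left
drive 4: place 2 GB, 6 GB left
drive 4: place 2 GB, 4 GB left
drive 4: place 2 GB, 2 GB left
drive 4: place 2 GB, 0 GB left
4 drives × 8 GB = 32 GB; used 31 GB; unused 1 GB.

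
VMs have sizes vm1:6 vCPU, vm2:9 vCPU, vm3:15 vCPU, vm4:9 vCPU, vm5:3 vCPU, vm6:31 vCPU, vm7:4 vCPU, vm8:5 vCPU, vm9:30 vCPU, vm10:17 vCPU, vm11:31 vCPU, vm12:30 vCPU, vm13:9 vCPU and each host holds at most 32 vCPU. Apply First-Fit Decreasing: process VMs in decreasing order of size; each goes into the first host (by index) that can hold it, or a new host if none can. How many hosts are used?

7 hosts

Sorted descending: 31, 31, 30, 30, 17, 15, 9, 9, 9, 6, 5, 4, 3.
host 1: place 31 vCPU, 1 vCPU left
host 2: place 31 vCPU, 1 vCPU left
host 3: place 30 vCPU, 2 vCPU left
host 4: place 30 vCPU, 2 vCPU left
host 5: place 17 vCPU, 15 vCPU left
host 5: place 15 vCPU, 0 vCPU left
host 6: place 9 vCPU, 23 vCPU left
host 6: place 9 vCPU, 14 vCPU left
host 6: place 9 vCPU, 5 vCPU left
host 7: place 6 vCPU, 26 vCPU left
host 6: place 5 vCPU, 0 vCPU left
host 7: place 4 vCPU, 22 vCPU left
host 7: place 3 vCPU, 19 vCPU left
Final hosts: [31] [31] [30] [30] [17,15] [9,9,9,5] [6,4,3].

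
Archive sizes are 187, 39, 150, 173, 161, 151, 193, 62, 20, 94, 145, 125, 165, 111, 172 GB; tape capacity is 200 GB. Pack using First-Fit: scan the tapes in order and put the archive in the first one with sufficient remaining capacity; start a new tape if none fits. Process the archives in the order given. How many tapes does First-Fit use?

tape 1: place 187 GB, 13 GB left
tape 2: place 39 GB, 161 GB left
tape 2: place 150 GB, 11 GB left
tape 3: place 173 GB, 27 GB left
tape 4: place 161 GB, 39 GB left
tape 5: place 151 GB, 49 GB left
tape 6: place 193 GB, 7 GB left
tape 7: place 62 GB, 138 GB left
tape 3: place 20 GB, 7 GB left
tape 7: place 94 GB, 44 GB left
tape 8: place 145 GB, 55 GB left
tape 9: place 125 GB, 75 GB left
tape 10: place 165 GB, 35 GB left
tape 11: place 111 GB, 89 GB left
tape 12: place 172 GB, 28 GB left
Final tapes: [187] [39,150] [173,20] [161] [151] [193] [62,94] [145] [125] [165] [111] [172].

12 tapes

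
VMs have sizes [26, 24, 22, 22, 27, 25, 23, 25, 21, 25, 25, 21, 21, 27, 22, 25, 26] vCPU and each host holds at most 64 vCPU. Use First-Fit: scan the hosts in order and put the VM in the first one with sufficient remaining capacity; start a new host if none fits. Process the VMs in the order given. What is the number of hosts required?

Put 26 vCPU in host 1; 38 vCPU remain.
Put 24 vCPU in host 1; 14 vCPU remain.
Put 22 vCPU in host 2; 42 vCPU remain.
Put 22 vCPU in host 2; 20 vCPU remain.
Put 27 vCPU in host 3; 37 vCPU remain.
Put 25 vCPU in host 3; 12 vCPU remain.
Put 23 vCPU in host 4; 41 vCPU remain.
Put 25 vCPU in host 4; 16 vCPU remain.
Put 21 vCPU in host 5; 43 vCPU remain.
Put 25 vCPU in host 5; 18 vCPU remain.
Put 25 vCPU in host 6; 39 vCPU remain.
Put 21 vCPU in host 6; 18 vCPU remain.
Put 21 vCPU in host 7; 43 vCPU remain.
Put 27 vCPU in host 7; 16 vCPU remain.
Put 22 vCPU in host 8; 42 vCPU remain.
Put 25 vCPU in host 8; 17 vCPU remain.
Put 26 vCPU in host 9; 38 vCPU remain.
Final hosts: [26,24] [22,22] [27,25] [23,25] [21,25] [25,21] [21,27] [22,25] [26].

9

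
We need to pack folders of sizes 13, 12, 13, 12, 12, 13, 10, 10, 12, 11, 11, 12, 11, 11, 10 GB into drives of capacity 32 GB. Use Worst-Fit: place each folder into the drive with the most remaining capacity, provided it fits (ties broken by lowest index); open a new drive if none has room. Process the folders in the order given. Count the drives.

7 drives

13 GB → drive 1 (remaining 19 GB)
12 GB → drive 1 (remaining 7 GB)
13 GB → drive 2 (remaining 19 GB)
12 GB → drive 2 (remaining 7 GB)
12 GB → drive 3 (remaining 20 GB)
13 GB → drive 3 (remaining 7 GB)
10 GB → drive 4 (remaining 22 GB)
10 GB → drive 4 (remaining 12 GB)
12 GB → drive 4 (remaining 0 GB)
11 GB → drive 5 (remaining 21 GB)
11 GB → drive 5 (remaining 10 GB)
12 GB → drive 6 (remaining 20 GB)
11 GB → drive 6 (remaining 9 GB)
11 GB → drive 7 (remaining 21 GB)
10 GB → drive 7 (remaining 11 GB)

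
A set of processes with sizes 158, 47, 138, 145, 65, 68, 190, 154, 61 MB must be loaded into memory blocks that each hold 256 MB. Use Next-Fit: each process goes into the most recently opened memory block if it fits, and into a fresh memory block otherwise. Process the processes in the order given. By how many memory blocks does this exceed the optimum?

Next-Fit: [158,47] [138] [145,65] [68] [190] [154,61] → 6 memory blocks.
Total size 1026 MB; any packing needs at least ⌈1026/256⌉ = 5 memory blocks.
An optimal packing achieves that bound: [190,65] [158,68] [154,61] [145,47] [138] → 5 memory blocks.
Excess: 6 − 5 = 1.

1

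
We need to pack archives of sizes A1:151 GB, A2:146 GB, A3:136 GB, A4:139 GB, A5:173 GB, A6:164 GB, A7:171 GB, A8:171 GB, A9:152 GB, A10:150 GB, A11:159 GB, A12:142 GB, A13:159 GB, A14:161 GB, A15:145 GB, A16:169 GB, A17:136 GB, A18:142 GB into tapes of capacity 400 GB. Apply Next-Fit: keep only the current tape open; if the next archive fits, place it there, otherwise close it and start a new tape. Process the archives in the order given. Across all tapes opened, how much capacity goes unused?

tape 1: place A1 (151 GB), 249 GB left
tape 1: place A2 (146 GB), 103 GB left
tape 2: place A3 (136 GB), 264 GB left
tape 2: place A4 (139 GB), 125 GB left
tape 3: place A5 (173 GB), 227 GB left
tape 3: place A6 (164 GB), 63 GB left
tape 4: place A7 (171 GB), 229 GB left
tape 4: place A8 (171 GB), 58 GB left
tape 5: place A9 (152 GB), 248 GB left
tape 5: place A10 (150 GB), 98 GB left
tape 6: place A11 (159 GB), 241 GB left
tape 6: place A12 (142 GB), 99 GB left
tape 7: place A13 (159 GB), 241 GB left
tape 7: place A14 (161 GB), 80 GB left
tape 8: place A15 (145 GB), 255 GB left
tape 8: place A16 (169 GB), 86 GB left
tape 9: place A17 (136 GB), 264 GB left
tape 9: place A18 (142 GB), 122 GB left
9 tapes × 400 GB = 3600 GB; used 2766 GB; unused 834 GB.

834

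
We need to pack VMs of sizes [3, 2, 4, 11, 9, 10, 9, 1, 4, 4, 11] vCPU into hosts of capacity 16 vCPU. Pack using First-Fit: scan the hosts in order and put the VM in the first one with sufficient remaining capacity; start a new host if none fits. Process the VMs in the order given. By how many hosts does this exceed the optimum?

1

First-Fit: [3,2,4,1,4] [11,4] [9] [10] [9] [11] → 6 hosts.
Total size 68 vCPU; any packing needs at least ⌈68/16⌉ = 5 hosts.
An optimal packing achieves that bound: [11,4,1] [11,4] [10,4,2] [9,3] [9] → 5 hosts.
Excess: 6 − 5 = 1.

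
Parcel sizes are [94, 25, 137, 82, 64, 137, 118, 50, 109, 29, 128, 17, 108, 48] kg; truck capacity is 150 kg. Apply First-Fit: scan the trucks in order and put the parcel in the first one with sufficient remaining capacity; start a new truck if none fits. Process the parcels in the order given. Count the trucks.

9 trucks

truck 1: place 94 kg, 56 kg left
truck 1: place 25 kg, 31 kg left
truck 2: place 137 kg, 13 kg left
truck 3: place 82 kg, 68 kg left
truck 3: place 64 kg, 4 kg left
truck 4: place 137 kg, 13 kg left
truck 5: place 118 kg, 32 kg left
truck 6: place 50 kg, 100 kg left
truck 7: place 109 kg, 41 kg left
truck 1: place 29 kg, 2 kg left
truck 8: place 128 kg, 22 kg left
truck 5: place 17 kg, 15 kg left
truck 9: place 108 kg, 42 kg left
truck 6: place 48 kg, 52 kg left
Final trucks: [94,25,29] [137] [82,64] [137] [118,17] [50,48] [109] [128] [108].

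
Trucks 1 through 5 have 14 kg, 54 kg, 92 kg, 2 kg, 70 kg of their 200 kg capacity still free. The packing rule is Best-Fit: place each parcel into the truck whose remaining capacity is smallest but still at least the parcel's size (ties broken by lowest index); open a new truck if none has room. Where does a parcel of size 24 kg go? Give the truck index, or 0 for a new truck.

Trucks with room: truck 2 (54 kg), truck 3 (92 kg), truck 5 (70 kg).
Tightest fit is truck 2 with 54 kg free.

2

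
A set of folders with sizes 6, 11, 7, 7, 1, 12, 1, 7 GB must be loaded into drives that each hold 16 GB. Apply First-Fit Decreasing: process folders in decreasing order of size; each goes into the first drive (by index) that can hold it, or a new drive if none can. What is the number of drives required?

4

Sorted descending: 12, 11, 7, 7, 7, 6, 1, 1.
drive 1: place 12 GB, 4 GB left
drive 2: place 11 GB, 5 GB left
drive 3: place 7 GB, 9 GB left
drive 3: place 7 GB, 2 GB left
drive 4: place 7 GB, 9 GB left
drive 4: place 6 GB, 3 GB left
drive 1: place 1 GB, 3 GB left
drive 1: place 1 GB, 2 GB left
Final drives: [12,1,1] [11] [7,7] [7,6].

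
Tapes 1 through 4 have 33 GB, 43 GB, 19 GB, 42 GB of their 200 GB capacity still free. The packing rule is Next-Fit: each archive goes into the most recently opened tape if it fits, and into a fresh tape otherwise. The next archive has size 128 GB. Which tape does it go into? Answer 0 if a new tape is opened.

Next-Fit only looks at tape 4, which has 42 GB free.
128 GB does not fit, so a new tape is opened.

0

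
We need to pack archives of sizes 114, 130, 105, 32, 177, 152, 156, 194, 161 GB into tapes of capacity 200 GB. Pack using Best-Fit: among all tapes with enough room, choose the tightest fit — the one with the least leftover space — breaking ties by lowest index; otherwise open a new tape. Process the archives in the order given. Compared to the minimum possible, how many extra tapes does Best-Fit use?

Best-Fit: [114] [130,32] [105] [177] [152] [156] [194] [161] → 8 tapes.
8 archives exceed 100 GB (half the capacity), and no two of those can share a tape, so at least 8 tapes are needed.
So 8 is already optimal.

0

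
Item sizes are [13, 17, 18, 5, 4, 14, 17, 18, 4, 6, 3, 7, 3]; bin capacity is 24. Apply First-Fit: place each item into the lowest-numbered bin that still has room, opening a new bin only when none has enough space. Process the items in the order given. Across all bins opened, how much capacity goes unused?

bin 1: place 13, 11 left
bin 2: place 17, 7 left
bin 3: place 18, 6 left
bin 1: place 5, 6 left
bin 1: place 4, 2 left
bin 4: place 14, 10 left
bin 5: place 17, 7 left
bin 6: place 18, 6 left
bin 2: place 4, 3 left
bin 3: place 6, 0 left
bin 2: place 3, 0 left
bin 4: place 7, 3 left
bin 4: place 3, 0 left
6 bins × 24 = 144; used 129; unused 15.

15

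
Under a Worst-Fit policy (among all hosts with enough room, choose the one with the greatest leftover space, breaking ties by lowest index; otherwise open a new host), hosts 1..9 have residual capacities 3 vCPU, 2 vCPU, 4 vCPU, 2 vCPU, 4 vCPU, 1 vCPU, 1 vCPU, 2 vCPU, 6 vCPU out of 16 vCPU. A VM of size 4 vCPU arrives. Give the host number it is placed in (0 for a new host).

Hosts with room: host 3 (4 vCPU), host 5 (4 vCPU), host 9 (6 vCPU).
Most room is host 9 with 6 vCPU free.

9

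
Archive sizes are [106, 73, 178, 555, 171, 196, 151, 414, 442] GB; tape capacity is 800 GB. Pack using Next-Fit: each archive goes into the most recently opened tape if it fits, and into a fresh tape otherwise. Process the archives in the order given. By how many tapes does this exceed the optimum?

Next-Fit: [106,73,178] [555,171] [196,151,414] [442] → 4 tapes.
Total size 2286 GB; any packing needs at least ⌈2286/800⌉ = 3 tapes.
An optimal packing achieves that bound: [555,196] [442,178,171] [414,151,106,73] → 3 tapes.
Excess: 4 − 3 = 1.

1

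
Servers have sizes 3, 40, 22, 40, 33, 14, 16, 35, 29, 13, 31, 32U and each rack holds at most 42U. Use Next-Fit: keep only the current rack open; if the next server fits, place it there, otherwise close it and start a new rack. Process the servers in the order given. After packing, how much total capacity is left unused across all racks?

112

3U → rack 1 (remaining 39U)
40U → rack 2 (remaining 2U)
22U → rack 3 (remaining 20U)
40U → rack 4 (remaining 2U)
33U → rack 5 (remaining 9U)
14U → rack 6 (remaining 28U)
16U → rack 6 (remaining 12U)
35U → rack 7 (remaining 7U)
29U → rack 8 (remaining 13U)
13U → rack 8 (remaining 0U)
31U → rack 9 (remaining 11U)
32U → rack 10 (remaining 10U)
10 racks × 42U = 420U; used 308U; unused 112U.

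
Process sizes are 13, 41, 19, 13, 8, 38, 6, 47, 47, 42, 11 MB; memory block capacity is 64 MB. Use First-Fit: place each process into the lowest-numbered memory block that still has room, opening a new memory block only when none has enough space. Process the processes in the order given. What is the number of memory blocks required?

memory block 1: place 13 MB, 51 MB left
memory block 1: place 41 MB, 10 MB left
memory block 2: place 19 MB, 45 MB left
memory block 2: place 13 MB, 32 MB left
memory block 1: place 8 MB, 2 MB left
memory block 3: place 38 MB, 26 MB left
memory block 2: place 6 MB, 26 MB left
memory block 4: place 47 MB, 17 MB left
memory block 5: place 47 MB, 17 MB left
memory block 6: place 42 MB, 22 MB left
memory block 2: place 11 MB, 15 MB left
Final memory blocks: [13,41,8] [19,13,6,11] [38] [47] [47] [42].

6 memory blocks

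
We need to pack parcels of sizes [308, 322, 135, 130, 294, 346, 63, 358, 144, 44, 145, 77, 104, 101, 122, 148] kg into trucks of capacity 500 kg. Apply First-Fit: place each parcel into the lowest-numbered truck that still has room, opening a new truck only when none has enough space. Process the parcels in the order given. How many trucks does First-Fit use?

7 trucks

truck 1: place 308 kg, 192 kg left
truck 2: place 322 kg, 178 kg left
truck 1: place 135 kg, 57 kg left
truck 2: place 130 kg, 48 kg left
truck 3: place 294 kg, 206 kg left
truck 4: place 346 kg, 154 kg left
truck 3: place 63 kg, 143 kg left
truck 5: place 358 kg, 142 kg left
truck 4: place 144 kg, 10 kg left
truck 1: place 44 kg, 13 kg left
truck 6: place 145 kg, 355 kg left
truck 3: place 77 kg, 66 kg left
truck 5: place 104 kg, 38 kg left
truck 6: place 101 kg, 254 kg left
truck 6: place 122 kg, 132 kg left
truck 7: place 148 kg, 352 kg left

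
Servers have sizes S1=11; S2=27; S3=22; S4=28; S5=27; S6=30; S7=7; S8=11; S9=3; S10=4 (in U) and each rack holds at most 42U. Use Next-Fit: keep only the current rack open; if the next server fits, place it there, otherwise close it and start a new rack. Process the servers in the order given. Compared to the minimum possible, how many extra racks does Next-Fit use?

1

Next-Fit: [11,27] [22] [28] [27] [30,7] [11,3,4] → 6 racks.
Total size 170U; any packing needs at least ⌈170/42⌉ = 5 racks.
An optimal packing achieves that bound: [30,11] [28,11,3] [27,7,4] [27] [22] → 5 racks.
Excess: 6 − 5 = 1.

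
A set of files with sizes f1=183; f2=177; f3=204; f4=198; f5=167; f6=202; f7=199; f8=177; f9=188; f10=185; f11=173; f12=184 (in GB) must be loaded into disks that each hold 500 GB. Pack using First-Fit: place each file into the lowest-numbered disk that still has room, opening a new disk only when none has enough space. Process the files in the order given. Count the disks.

6 disks

f1 (183 GB) → disk 1 (remaining 317 GB)
f2 (177 GB) → disk 1 (remaining 140 GB)
f3 (204 GB) → disk 2 (remaining 296 GB)
f4 (198 GB) → disk 2 (remaining 98 GB)
f5 (167 GB) → disk 3 (remaining 333 GB)
f6 (202 GB) → disk 3 (remaining 131 GB)
f7 (199 GB) → disk 4 (remaining 301 GB)
f8 (177 GB) → disk 4 (remaining 124 GB)
f9 (188 GB) → disk 5 (remaining 312 GB)
f10 (185 GB) → disk 5 (remaining 127 GB)
f11 (173 GB) → disk 6 (remaining 327 GB)
f12 (184 GB) → disk 6 (remaining 143 GB)
Final disks: [183,177] [204,198] [167,202] [199,177] [188,185] [173,184].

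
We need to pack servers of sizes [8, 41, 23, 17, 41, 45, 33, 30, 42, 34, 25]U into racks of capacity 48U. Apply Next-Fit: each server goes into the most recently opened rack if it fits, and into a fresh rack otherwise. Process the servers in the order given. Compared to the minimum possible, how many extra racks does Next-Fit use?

Next-Fit: [8] [41] [23,17] [41] [45] [33] [30] [42] [34] [25] → 10 racks.
Total size 339U; any packing needs at least ⌈339/48⌉ = 8 racks.
An optimal packing achieves that bound: [45] [42] [41] [41] [34,8] [33] [30,17] [25,23] → 8 racks.
Excess: 10 − 8 = 2.

2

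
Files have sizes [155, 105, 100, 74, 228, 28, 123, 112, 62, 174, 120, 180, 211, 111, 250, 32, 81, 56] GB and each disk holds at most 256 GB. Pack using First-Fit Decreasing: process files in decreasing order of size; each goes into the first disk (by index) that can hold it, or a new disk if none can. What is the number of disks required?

Sorted descending: 250, 228, 211, 180, 174, 155, 123, 120, 112, 111, 105, 100, 81, 74, 62, 56, 32, 28.
disk 1: place 250 GB, 6 GB left
disk 2: place 228 GB, 28 GB left
disk 3: place 211 GB, 45 GB left
disk 4: place 180 GB, 76 GB left
disk 5: place 174 GB, 82 GB left
disk 6: place 155 GB, 101 GB left
disk 7: place 123 GB, 133 GB left
disk 7: place 120 GB, 13 GB left
disk 8: place 112 GB, 144 GB left
disk 8: place 111 GB, 33 GB left
disk 9: place 105 GB, 151 GB left
disk 6: place 100 GB, 1 GB left
disk 5: place 81 GB, 1 GB left
disk 4: place 74 GB, 2 GB left
disk 9: place 62 GB, 89 GB left
disk 9: place 56 GB, 33 GB left
disk 3: place 32 GB, 13 GB left
disk 2: place 28 GB, 0 GB left

9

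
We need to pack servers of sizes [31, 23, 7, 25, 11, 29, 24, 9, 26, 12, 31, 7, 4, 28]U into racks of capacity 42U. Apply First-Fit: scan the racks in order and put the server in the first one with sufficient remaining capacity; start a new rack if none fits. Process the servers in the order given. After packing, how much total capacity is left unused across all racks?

69

Put 31U in rack 1; 11U remain.
Put 23U in rack 2; 19U remain.
Put 7U in rack 1; 4U remain.
Put 25U in rack 3; 17U remain.
Put 11U in rack 2; 8U remain.
Put 29U in rack 4; 13U remain.
Put 24U in rack 5; 18U remain.
Put 9U in rack 3; 8U remain.
Put 26U in rack 6; 16U remain.
Put 12U in rack 4; 1U remain.
Put 31U in rack 7; 11U remain.
Put 7U in rack 2; 1U remain.
Put 4U in rack 1; 0U remain.
Put 28U in rack 8; 14U remain.
8 racks × 42U = 336U; used 267U; unused 69U.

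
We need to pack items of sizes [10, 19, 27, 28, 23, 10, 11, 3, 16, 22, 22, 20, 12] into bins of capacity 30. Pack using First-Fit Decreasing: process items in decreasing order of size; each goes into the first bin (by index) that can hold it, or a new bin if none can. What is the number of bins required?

Sorted descending: 28, 27, 23, 22, 22, 20, 19, 16, 12, 11, 10, 10, 3.
28 → bin 1 (remaining 2)
27 → bin 2 (remaining 3)
23 → bin 3 (remaining 7)
22 → bin 4 (remaining 8)
22 → bin 5 (remaining 8)
20 → bin 6 (remaining 10)
19 → bin 7 (remaining 11)
16 → bin 8 (remaining 14)
12 → bin 8 (remaining 2)
11 → bin 7 (remaining 0)
10 → bin 6 (remaining 0)
10 → bin 9 (remaining 20)
3 → bin 2 (remaining 0)
Final bins: [28] [27,3] [23] [22] [22] [20,10] [19,11] [16,12] [10].

9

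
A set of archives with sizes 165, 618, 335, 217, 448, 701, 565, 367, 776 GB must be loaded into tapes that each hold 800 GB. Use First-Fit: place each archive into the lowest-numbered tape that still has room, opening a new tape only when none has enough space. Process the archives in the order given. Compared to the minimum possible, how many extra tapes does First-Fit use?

First-Fit: [165,618] [335,217] [448] [701] [565] [367] [776] → 7 tapes.
Total size 4192 GB; any packing needs at least ⌈4192/800⌉ = 6 tapes.
An optimal packing achieves that bound: [776] [701] [618,165] [565,217] [448,335] [367] → 6 tapes.
Excess: 7 − 6 = 1.

1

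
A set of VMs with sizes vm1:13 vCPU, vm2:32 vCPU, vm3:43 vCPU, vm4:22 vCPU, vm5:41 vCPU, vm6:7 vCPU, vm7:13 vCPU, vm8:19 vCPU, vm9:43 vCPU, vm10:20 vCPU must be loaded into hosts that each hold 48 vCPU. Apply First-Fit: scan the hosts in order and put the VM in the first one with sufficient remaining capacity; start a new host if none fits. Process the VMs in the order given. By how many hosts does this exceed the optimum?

First-Fit: [13,32] [43] [22,7,13] [41] [19,20] [43] → 6 hosts.
Total size 253 vCPU; any packing needs at least ⌈253/48⌉ = 6 hosts.
So 6 is already optimal.

0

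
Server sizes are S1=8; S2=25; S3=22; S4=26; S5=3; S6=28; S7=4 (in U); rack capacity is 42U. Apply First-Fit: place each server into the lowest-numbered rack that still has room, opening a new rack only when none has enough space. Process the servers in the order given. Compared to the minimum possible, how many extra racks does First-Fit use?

First-Fit: [8,25,3,4] [22] [26] [28] → 4 racks.
4 servers exceed 21U (half the capacity), and no two of those can share a rack, so at least 4 racks are needed.
So 4 is already optimal.

0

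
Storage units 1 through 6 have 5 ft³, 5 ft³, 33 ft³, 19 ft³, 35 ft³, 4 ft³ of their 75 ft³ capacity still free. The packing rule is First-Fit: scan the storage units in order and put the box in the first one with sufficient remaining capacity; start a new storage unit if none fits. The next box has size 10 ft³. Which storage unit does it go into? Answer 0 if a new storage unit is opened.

Storage units with room: storage unit 3 (33 ft³), storage unit 4 (19 ft³), storage unit 5 (35 ft³).
The first with room is storage unit 3.

3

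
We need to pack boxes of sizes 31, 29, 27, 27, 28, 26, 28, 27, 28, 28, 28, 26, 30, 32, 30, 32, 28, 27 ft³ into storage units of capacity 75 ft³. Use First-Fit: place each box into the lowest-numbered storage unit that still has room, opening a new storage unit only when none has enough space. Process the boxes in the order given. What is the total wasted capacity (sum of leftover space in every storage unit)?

storage unit 1: place 31 ft³, 44 ft³ left
storage unit 1: place 29 ft³, 15 ft³ left
storage unit 2: place 27 ft³, 48 ft³ left
storage unit 2: place 27 ft³, 21 ft³ left
storage unit 3: place 28 ft³, 47 ft³ left
storage unit 3: place 26 ft³, 21 ft³ left
storage unit 4: place 28 ft³, 47 ft³ left
storage unit 4: place 27 ft³, 20 ft³ left
storage unit 5: place 28 ft³, 47 ft³ left
storage unit 5: place 28 ft³, 19 ft³ left
storage unit 6: place 28 ft³, 47 ft³ left
storage unit 6: place 26 ft³, 21 ft³ left
storage unit 7: place 30 ft³, 45 ft³ left
storage unit 7: place 32 ft³, 13 ft³ left
storage unit 8: place 30 ft³, 45 ft³ left
storage unit 8: place 32 ft³, 13 ft³ left
storage unit 9: place 28 ft³, 47 ft³ left
storage unit 9: place 27 ft³, 20 ft³ left
9 storage units × 75 ft³ = 675 ft³; used 512 ft³; unused 163 ft³.

163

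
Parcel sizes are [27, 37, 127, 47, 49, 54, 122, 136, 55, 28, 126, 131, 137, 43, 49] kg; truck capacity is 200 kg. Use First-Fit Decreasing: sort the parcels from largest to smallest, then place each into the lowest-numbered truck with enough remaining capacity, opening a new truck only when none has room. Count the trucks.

Sorted descending: 137, 136, 131, 127, 126, 122, 55, 54, 49, 49, 47, 43, 37, 28, 27.
truck 1: place 137 kg, 63 kg left
truck 2: place 136 kg, 64 kg left
truck 3: place 131 kg, 69 kg left
truck 4: place 127 kg, 73 kg left
truck 5: place 126 kg, 74 kg left
truck 6: place 122 kg, 78 kg left
truck 1: place 55 kg, 8 kg left
truck 2: place 54 kg, 10 kg left
truck 3: place 49 kg, 20 kg left
truck 4: place 49 kg, 24 kg left
truck 5: place 47 kg, 27 kg left
truck 6: place 43 kg, 35 kg left
truck 7: place 37 kg, 163 kg left
truck 6: place 28 kg, 7 kg left
truck 5: place 27 kg, 0 kg left
Final trucks: [137,55] [136,54] [131,49] [127,49] [126,47,27] [122,43,28] [37].

7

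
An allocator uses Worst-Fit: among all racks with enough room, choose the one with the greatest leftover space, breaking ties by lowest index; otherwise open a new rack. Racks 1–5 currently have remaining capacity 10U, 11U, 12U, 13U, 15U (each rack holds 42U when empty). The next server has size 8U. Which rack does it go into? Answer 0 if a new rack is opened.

5

Racks with room: rack 1 (10U), rack 2 (11U), rack 3 (12U), rack 4 (13U), rack 5 (15U).
Most room is rack 5 with 15U free.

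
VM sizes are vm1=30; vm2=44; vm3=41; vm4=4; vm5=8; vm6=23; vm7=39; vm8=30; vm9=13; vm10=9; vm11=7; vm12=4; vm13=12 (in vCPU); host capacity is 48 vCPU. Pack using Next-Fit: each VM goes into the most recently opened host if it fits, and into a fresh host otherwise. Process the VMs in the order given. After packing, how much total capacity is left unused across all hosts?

Put vm1 (30 vCPU) in host 1; 18 vCPU remain.
Put vm2 (44 vCPU) in host 2; 4 vCPU remain.
Put vm3 (41 vCPU) in host 3; 7 vCPU remain.
Put vm4 (4 vCPU) in host 3; 3 vCPU remain.
Put vm5 (8 vCPU) in host 4; 40 vCPU remain.
Put vm6 (23 vCPU) in host 4; 17 vCPU remain.
Put vm7 (39 vCPU) in host 5; 9 vCPU remain.
Put vm8 (30 vCPU) in host 6; 18 vCPU remain.
Put vm9 (13 vCPU) in host 6; 5 vCPU remain.
Put vm10 (9 vCPU) in host 7; 39 vCPU remain.
Put vm11 (7 vCPU) in host 7; 32 vCPU remain.
Put vm12 (4 vCPU) in host 7; 28 vCPU remain.
Put vm13 (12 vCPU) in host 7; 16 vCPU remain.
7 hosts × 48 vCPU = 336 vCPU; used 264 vCPU; unused 72 vCPU.

72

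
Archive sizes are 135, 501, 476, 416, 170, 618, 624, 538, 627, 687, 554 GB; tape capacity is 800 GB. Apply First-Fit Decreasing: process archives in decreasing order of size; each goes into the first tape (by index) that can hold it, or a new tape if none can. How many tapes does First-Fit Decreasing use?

Sorted descending: 687, 627, 624, 618, 554, 538, 501, 476, 416, 170, 135.
tape 1: place 687 GB, 113 GB left
tape 2: place 627 GB, 173 GB left
tape 3: place 624 GB, 176 GB left
tape 4: place 618 GB, 182 GB left
tape 5: place 554 GB, 246 GB left
tape 6: place 538 GB, 262 GB left
tape 7: place 501 GB, 299 GB left
tape 8: place 476 GB, 324 GB left
tape 9: place 416 GB, 384 GB left
tape 2: place 170 GB, 3 GB left
tape 3: place 135 GB, 41 GB left

9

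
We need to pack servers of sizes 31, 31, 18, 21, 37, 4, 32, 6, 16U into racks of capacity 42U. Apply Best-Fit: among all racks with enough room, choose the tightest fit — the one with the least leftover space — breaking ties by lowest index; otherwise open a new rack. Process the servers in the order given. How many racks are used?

31U → rack 1 (remaining 11U)
31U → rack 2 (remaining 11U)
18U → rack 3 (remaining 24U)
21U → rack 3 (remaining 3U)
37U → rack 4 (remaining 5U)
4U → rack 4 (remaining 1U)
32U → rack 5 (remaining 10U)
6U → rack 5 (remaining 4U)
16U → rack 6 (remaining 26U)

6 racks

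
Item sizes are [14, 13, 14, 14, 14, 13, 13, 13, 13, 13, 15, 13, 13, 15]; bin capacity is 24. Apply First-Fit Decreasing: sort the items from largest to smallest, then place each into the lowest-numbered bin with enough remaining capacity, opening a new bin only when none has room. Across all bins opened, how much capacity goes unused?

146

Sorted descending: 15, 15, 14, 14, 14, 14, 13, 13, 13, 13, 13, 13, 13, 13.
Put 15 in bin 1; 9 remain.
Put 15 in bin 2; 9 remain.
Put 14 in bin 3; 10 remain.
Put 14 in bin 4; 10 remain.
Put 14 in bin 5; 10 remain.
Put 14 in bin 6; 10 remain.
Put 13 in bin 7; 11 remain.
Put 13 in bin 8; 11 remain.
Put 13 in bin 9; 11 remain.
Put 13 in bin 10; 11 remain.
Put 13 in bin 11; 11 remain.
Put 13 in bin 12; 11 remain.
Put 13 in bin 13; 11 remain.
Put 13 in bin 14; 11 remain.
14 bins × 24 = 336; used 190; unused 146.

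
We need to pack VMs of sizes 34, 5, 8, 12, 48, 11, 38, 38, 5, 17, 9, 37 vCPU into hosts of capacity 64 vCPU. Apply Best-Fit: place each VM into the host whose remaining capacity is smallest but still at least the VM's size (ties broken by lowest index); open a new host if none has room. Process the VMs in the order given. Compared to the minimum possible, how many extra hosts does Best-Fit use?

0

Best-Fit: [34,5,8,12,5] [48,11] [38,17,9] [38] [37] → 5 hosts.
Total size 262 vCPU; any packing needs at least ⌈262/64⌉ = 5 hosts.
So 5 is already optimal.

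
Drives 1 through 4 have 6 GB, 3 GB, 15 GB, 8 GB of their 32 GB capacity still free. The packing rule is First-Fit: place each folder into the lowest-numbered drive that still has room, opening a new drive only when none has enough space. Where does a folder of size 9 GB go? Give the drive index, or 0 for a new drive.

3

Drives with room: drive 3 (15 GB).
The first with room is drive 3.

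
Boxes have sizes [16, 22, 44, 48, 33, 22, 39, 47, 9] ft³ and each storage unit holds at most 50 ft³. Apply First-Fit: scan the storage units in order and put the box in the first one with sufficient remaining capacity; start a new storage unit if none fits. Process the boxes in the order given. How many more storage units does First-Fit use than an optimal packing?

First-Fit: [16,22,9] [44] [48] [33] [22] [39] [47] → 7 storage units.
Total size 280 ft³; any packing needs at least ⌈280/50⌉ = 6 storage units.
An optimal packing achieves that bound: [48] [47] [44] [39,9] [33,16] [22,22] → 6 storage units.
Excess: 7 − 6 = 1.

1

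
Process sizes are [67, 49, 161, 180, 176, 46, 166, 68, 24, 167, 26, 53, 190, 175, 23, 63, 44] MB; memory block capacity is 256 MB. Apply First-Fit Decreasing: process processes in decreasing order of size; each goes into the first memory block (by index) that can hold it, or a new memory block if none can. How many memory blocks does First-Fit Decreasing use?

Sorted descending: 190, 180, 176, 175, 167, 166, 161, 68, 67, 63, 53, 49, 46, 44, 26, 24, 23.
190 MB → memory block 1 (remaining 66 MB)
180 MB → memory block 2 (remaining 76 MB)
176 MB → memory block 3 (remaining 80 MB)
175 MB → memory block 4 (remaining 81 MB)
167 MB → memory block 5 (remaining 89 MB)
166 MB → memory block 6 (remaining 90 MB)
161 MB → memory block 7 (remaining 95 MB)
68 MB → memory block 2 (remaining 8 MB)
67 MB → memory block 3 (remaining 13 MB)
63 MB → memory block 1 (remaining 3 MB)
53 MB → memory block 4 (remaining 28 MB)
49 MB → memory block 5 (remaining 40 MB)
46 MB → memory block 6 (remaining 44 MB)
44 MB → memory block 6 (remaining 0 MB)
26 MB → memory block 4 (remaining 2 MB)
24 MB → memory block 5 (remaining 16 MB)
23 MB → memory block 7 (remaining 72 MB)

7 memory blocks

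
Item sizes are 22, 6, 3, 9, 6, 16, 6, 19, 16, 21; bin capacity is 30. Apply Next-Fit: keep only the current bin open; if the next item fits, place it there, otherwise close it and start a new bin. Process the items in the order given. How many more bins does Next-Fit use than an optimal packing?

1

Next-Fit: [22,6] [3,9,6] [16,6] [19] [16] [21] → 6 bins.
Total size 124; any packing needs at least ⌈124/30⌉ = 5 bins.
An optimal packing achieves that bound: [22,6] [21,9] [19,6,3] [16,6] [16] → 5 bins.
Excess: 6 − 5 = 1.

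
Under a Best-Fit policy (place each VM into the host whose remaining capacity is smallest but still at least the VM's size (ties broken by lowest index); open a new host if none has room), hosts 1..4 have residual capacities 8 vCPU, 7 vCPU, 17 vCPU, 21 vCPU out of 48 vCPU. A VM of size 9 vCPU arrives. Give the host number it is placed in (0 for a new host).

3

Hosts with room: host 3 (17 vCPU), host 4 (21 vCPU).
Tightest fit is host 3 with 17 vCPU free.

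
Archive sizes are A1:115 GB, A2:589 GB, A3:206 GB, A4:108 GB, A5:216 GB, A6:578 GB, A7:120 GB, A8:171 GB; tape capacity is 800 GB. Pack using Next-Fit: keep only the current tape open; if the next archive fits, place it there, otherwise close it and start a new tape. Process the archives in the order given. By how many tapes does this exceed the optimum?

1

Next-Fit: [115,589] [206,108,216] [578,120] [171] → 4 tapes.
Total size 2103 GB; any packing needs at least ⌈2103/800⌉ = 3 tapes.
An optimal packing achieves that bound: [589,206] [578,216] [171,120,115,108] → 3 tapes.
Excess: 4 − 3 = 1.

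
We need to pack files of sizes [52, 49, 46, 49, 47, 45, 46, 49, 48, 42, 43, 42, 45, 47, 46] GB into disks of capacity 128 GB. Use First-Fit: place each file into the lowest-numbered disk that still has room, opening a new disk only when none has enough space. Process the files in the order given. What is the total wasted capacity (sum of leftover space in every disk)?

328

Put 52 GB in disk 1; 76 GB remain.
Put 49 GB in disk 1; 27 GB remain.
Put 46 GB in disk 2; 82 GB remain.
Put 49 GB in disk 2; 33 GB remain.
Put 47 GB in disk 3; 81 GB remain.
Put 45 GB in disk 3; 36 GB remain.
Put 46 GB in disk 4; 82 GB remain.
Put 49 GB in disk 4; 33 GB remain.
Put 48 GB in disk 5; 80 GB remain.
Put 42 GB in disk 5; 38 GB remain.
Put 43 GB in disk 6; 85 GB remain.
Put 42 GB in disk 6; 43 GB remain.
Put 45 GB in disk 7; 83 GB remain.
Put 47 GB in disk 7; 36 GB remain.
Put 46 GB in disk 8; 82 GB remain.
8 disks × 128 GB = 1024 GB; used 696 GB; unused 328 GB.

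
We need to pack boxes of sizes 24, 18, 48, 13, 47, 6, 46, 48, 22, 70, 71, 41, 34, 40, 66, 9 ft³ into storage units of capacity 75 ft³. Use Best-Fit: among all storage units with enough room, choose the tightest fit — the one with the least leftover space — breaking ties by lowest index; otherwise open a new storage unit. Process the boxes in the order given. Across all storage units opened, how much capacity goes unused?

Put 24 ft³ in storage unit 1; 51 ft³ remain.
Put 18 ft³ in storage unit 1; 33 ft³ remain.
Put 48 ft³ in storage unit 2; 27 ft³ remain.
Put 13 ft³ in storage unit 2; 14 ft³ remain.
Put 47 ft³ in storage unit 3; 28 ft³ remain.
Put 6 ft³ in storage unit 2; 8 ft³ remain.
Put 46 ft³ in storage unit 4; 29 ft³ remain.
Put 48 ft³ in storage unit 5; 27 ft³ remain.
Put 22 ft³ in storage unit 5; 5 ft³ remain.
Put 70 ft³ in storage unit 6; 5 ft³ remain.
Put 71 ft³ in storage unit 7; 4 ft³ remain.
Put 41 ft³ in storage unit 8; 34 ft³ remain.
Put 34 ft³ in storage unit 8; 0 ft³ remain.
Put 40 ft³ in storage unit 9; 35 ft³ remain.
Put 66 ft³ in storage unit 10; 9 ft³ remain.
Put 9 ft³ in storage unit 10; 0 ft³ remain.
10 storage units × 75 ft³ = 750 ft³; used 603 ft³; unused 147 ft³.

147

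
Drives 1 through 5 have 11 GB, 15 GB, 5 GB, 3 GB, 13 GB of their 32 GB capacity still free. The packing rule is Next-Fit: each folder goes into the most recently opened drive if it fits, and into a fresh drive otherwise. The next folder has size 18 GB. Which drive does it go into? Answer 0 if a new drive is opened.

Next-Fit only looks at drive 5, which has 13 GB free.
18 GB does not fit, so a new drive is opened.

0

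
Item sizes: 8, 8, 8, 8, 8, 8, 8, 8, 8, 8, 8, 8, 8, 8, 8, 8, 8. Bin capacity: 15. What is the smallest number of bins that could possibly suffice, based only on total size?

Total size = 8 + 8 + 8 + 8 + 8 + 8 + 8 + 8 + 8 + 8 + 8 + 8 + 8 + 8 + 8 + 8 + 8 = 136.
⌈136 / 15⌉ = 10.

10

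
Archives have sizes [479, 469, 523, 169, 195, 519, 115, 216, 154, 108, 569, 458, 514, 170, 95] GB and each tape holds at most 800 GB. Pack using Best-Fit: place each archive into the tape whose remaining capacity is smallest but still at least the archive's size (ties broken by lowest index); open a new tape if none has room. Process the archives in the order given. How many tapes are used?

7 tapes

Put 479 GB in tape 1; 321 GB remain.
Put 469 GB in tape 2; 331 GB remain.
Put 523 GB in tape 3; 277 GB remain.
Put 169 GB in tape 3; 108 GB remain.
Put 195 GB in tape 1; 126 GB remain.
Put 519 GB in tape 4; 281 GB remain.
Put 115 GB in tape 1; 11 GB remain.
Put 216 GB in tape 4; 65 GB remain.
Put 154 GB in tape 2; 177 GB remain.
Put 108 GB in tape 3; 0 GB remain.
Put 569 GB in tape 5; 231 GB remain.
Put 458 GB in tape 6; 342 GB remain.
Put 514 GB in tape 7; 286 GB remain.
Put 170 GB in tape 2; 7 GB remain.
Put 95 GB in tape 5; 136 GB remain.
Final tapes: [479,195,115] [469,154,170] [523,169,108] [519,216] [569,95] [458] [514].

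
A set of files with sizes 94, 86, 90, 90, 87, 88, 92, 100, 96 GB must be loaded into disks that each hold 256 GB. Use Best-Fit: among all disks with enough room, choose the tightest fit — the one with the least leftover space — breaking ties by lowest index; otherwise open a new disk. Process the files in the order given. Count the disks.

5

94 GB → disk 1 (remaining 162 GB)
86 GB → disk 1 (remaining 76 GB)
90 GB → disk 2 (remaining 166 GB)
90 GB → disk 2 (remaining 76 GB)
87 GB → disk 3 (remaining 169 GB)
88 GB → disk 3 (remaining 81 GB)
92 GB → disk 4 (remaining 164 GB)
100 GB → disk 4 (remaining 64 GB)
96 GB → disk 5 (remaining 160 GB)
Final disks: [94,86] [90,90] [87,88] [92,100] [96].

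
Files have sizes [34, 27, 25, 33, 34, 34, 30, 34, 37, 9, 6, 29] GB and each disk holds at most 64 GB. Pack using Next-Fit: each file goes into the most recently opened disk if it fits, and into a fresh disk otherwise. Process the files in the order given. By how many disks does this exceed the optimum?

Next-Fit: [34,27] [25,33] [34] [34,30] [34] [37,9,6] [29] → 7 disks.
Total size 332 GB; any packing needs at least ⌈332/64⌉ = 6 disks.
An optimal packing achieves that bound: [37,27] [34,30] [34,29] [34,25] [34,9,6] [33] → 6 disks.
Excess: 7 − 6 = 1.

1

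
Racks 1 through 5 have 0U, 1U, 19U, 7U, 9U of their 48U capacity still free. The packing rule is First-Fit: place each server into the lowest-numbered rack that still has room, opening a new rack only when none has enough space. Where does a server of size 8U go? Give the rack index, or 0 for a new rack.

3

Racks with room: rack 3 (19U), rack 5 (9U).
The first with room is rack 3.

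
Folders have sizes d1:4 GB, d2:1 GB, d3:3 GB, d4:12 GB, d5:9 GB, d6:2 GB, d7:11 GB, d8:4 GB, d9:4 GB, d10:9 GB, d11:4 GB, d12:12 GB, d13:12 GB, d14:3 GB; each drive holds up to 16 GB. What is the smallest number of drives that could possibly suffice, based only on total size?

Total size = 4 + 1 + 3 + 12 + 9 + 2 + 11 + 4 + 4 + 9 + 4 + 12 + 12 + 3 = 90 GB.
⌈90 / 16⌉ = 6.

6 drives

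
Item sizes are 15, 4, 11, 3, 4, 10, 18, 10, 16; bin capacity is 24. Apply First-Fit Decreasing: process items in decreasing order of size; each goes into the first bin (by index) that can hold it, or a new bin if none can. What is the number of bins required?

5

Sorted descending: 18, 16, 15, 11, 10, 10, 4, 4, 3.
bin 1: place 18, 6 left
bin 2: place 16, 8 left
bin 3: place 15, 9 left
bin 4: place 11, 13 left
bin 4: place 10, 3 left
bin 5: place 10, 14 left
bin 1: place 4, 2 left
bin 2: place 4, 4 left
bin 2: place 3, 1 left
Final bins: [18,4] [16,4,3] [15] [11,10] [10].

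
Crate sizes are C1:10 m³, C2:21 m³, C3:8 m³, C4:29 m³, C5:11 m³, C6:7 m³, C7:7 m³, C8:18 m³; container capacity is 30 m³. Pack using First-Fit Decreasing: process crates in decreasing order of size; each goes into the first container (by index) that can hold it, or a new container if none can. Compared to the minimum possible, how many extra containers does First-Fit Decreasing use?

First-Fit Decreasing: [29] [21,8] [18,11] [10,7,7] → 4 containers.
Total size 111 m³; any packing needs at least ⌈111/30⌉ = 4 containers.
So 4 is already optimal.

0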